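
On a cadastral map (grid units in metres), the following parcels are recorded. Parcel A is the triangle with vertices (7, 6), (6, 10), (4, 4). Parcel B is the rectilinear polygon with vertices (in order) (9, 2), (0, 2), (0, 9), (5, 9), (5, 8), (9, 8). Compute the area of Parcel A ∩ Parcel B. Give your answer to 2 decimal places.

The intersection is the polygon with vertices (7,6), (4,4), (5.333,8), (6.5,8).
By the shoelace formula its area is 5.83.

5.83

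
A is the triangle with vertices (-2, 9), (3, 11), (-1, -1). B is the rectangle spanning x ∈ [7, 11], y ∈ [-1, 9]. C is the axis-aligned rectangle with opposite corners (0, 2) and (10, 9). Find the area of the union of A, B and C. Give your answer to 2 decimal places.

106.83

By inclusion–exclusion:
Individual areas: |A| = 26, |B| = 40, |C| = 70.
|A∩B| = 0.
|A∩C| = 8.1667.
|B∩C|: x∈[7,10], y∈[2,9] → 3·7 = 21.
|A∩B∩C| = 0.
|A ∪ B ∪ C| = 136 − 29.1667 + 0 = 106.83.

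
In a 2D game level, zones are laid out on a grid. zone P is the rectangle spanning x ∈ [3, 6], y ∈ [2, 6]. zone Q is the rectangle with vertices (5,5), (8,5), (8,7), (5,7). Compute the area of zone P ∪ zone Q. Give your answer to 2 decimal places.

17.00

By inclusion–exclusion:
Individual areas: |zone P| = 12, |zone Q| = 6.
|zone P∩zone Q|: x∈[5,6], y∈[5,6] → 1·1 = 1.
|zone P ∪ zone Q| = 18 − 1 = 17.00.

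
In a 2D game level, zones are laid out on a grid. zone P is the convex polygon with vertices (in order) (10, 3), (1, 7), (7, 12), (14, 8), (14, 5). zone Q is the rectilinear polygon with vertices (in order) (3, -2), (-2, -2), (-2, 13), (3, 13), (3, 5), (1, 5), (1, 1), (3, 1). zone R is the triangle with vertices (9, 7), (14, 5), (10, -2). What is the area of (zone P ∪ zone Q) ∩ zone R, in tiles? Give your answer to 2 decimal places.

10.04

The region (zone P ∪ zone Q) ∩ zone R is the polygon with vertices (10,3), (9.416,3.26), (9,7), (14,5).
By the shoelace formula its area is 10.04.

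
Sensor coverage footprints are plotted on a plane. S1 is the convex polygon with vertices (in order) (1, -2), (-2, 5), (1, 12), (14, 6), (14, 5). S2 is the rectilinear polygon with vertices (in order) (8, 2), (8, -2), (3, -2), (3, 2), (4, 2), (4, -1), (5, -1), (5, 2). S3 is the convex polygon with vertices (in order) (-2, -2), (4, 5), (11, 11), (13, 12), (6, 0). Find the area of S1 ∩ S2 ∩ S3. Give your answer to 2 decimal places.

5.14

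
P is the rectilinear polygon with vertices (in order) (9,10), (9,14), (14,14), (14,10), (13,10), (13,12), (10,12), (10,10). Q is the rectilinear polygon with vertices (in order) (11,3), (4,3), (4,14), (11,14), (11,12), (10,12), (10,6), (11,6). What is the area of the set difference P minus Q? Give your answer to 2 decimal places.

8.00

|P| = 14, |P∩Q| = 6.
|P ∖ Q| = |P| − |P∩Q| = 14 − 6 = 8.00.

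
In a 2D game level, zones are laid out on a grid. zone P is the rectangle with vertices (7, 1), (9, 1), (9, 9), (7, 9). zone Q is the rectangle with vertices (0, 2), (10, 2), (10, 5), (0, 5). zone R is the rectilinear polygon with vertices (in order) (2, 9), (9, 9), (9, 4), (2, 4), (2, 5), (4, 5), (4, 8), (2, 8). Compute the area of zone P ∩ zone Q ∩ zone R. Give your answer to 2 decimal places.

The intersection is the polygon with vertices (7,5), (9,5), (9,4), (7,4).
By the shoelace formula its area is 2.00.

2.00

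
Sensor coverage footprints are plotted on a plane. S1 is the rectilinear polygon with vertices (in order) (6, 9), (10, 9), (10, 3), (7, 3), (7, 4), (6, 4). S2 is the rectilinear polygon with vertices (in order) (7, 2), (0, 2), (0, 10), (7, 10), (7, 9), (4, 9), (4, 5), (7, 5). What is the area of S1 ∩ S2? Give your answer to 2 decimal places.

1.00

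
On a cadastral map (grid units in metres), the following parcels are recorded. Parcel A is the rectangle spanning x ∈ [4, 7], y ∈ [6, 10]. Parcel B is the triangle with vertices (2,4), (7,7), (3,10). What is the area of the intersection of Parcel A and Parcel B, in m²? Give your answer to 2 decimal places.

5.54

The intersection is the polygon with vertices (4,6), (4,9.25), (7,7), (5.333,6).
By the shoelace formula its area is 5.54.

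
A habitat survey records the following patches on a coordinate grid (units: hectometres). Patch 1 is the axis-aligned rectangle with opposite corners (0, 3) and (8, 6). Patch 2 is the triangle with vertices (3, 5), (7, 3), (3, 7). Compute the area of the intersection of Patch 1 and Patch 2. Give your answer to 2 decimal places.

The intersection is the polygon with vertices (4,6), (7,3), (3,5), (3,6).
By the shoelace formula its area is 3.50.

3.50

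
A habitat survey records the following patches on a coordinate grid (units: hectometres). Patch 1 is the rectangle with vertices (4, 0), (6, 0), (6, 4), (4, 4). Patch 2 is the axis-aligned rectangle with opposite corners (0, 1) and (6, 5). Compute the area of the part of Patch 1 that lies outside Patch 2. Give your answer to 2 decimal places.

|Patch 1∩Patch 2|: x∈[4,6], y∈[1,4] → 2·3 = 6.
|Patch 1| = 8.
|Patch 1 ∖ Patch 2| = |Patch 1| − |Patch 1∩Patch 2| = 8 − 6 = 2.00.

2.00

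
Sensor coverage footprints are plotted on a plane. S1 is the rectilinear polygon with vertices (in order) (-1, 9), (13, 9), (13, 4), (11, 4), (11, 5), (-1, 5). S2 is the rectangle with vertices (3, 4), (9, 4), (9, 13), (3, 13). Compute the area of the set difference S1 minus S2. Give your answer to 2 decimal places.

|S1| = 58, |S1∩S2| = 24.
|S1 ∖ S2| = |S1| − |S1∩S2| = 58 − 24 = 34.00.

34.00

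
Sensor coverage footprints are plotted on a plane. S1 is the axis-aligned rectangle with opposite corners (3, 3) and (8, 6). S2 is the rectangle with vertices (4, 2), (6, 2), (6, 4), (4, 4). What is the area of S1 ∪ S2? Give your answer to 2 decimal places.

By inclusion–exclusion:
Individual areas: |S1| = 15, |S2| = 4.
|S1∩S2|: x∈[4,6], y∈[3,4] → 2·1 = 2.
|S1 ∪ S2| = 19 − 2 = 17.00.

17.00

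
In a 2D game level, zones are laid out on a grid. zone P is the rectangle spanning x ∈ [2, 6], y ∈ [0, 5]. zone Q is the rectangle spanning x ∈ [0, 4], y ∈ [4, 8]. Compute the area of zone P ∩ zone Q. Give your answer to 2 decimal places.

|zone P∩zone Q|: x∈[2,4], y∈[4,5] → 2·1 = 2.

2.00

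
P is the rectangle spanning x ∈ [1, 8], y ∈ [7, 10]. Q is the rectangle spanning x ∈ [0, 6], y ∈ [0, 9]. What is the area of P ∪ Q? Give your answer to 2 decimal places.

By inclusion–exclusion:
Individual areas: |P| = 21, |Q| = 54.
|P∩Q|: x∈[1,6], y∈[7,9] → 5·2 = 10.
|P ∪ Q| = 75 − 10 = 65.00.

65.00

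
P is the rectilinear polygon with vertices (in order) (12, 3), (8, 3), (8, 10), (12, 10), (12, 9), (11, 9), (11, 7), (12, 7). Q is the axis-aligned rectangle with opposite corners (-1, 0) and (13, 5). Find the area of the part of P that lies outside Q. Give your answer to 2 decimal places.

|P| = 26, |P∩Q| = 8.
|P ∖ Q| = |P| − |P∩Q| = 26 − 8 = 18.00.

18.00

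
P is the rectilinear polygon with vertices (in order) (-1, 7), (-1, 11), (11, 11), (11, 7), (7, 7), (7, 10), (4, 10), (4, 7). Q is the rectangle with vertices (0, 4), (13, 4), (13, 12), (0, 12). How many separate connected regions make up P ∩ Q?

1

P ∩ Q is a single connected region.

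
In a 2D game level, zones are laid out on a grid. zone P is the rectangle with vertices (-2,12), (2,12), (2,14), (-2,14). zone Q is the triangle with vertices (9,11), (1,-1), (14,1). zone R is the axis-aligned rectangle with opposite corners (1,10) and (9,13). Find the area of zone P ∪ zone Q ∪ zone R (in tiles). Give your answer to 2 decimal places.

100.67

By inclusion–exclusion:
Individual areas: |zone P| = 8, |zone Q| = 70, |zone R| = 24.
|zone P∩zone Q| = 0.
|zone P∩zone R|: x∈[1,2], y∈[12,13] → 1·1 = 1.
|zone Q∩zone R| = 0.3333.
|zone P∩zone Q∩zone R| = 0.
|zone P ∪ zone Q ∪ zone R| = 102 − 1.3333 + 0 = 100.67.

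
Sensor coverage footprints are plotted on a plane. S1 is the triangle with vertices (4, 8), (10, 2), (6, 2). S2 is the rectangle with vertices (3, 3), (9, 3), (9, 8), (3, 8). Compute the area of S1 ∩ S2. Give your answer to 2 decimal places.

8.33

The intersection is the polygon with vertices (9,3), (5.667,3), (4,8).
By the shoelace formula its area is 8.33.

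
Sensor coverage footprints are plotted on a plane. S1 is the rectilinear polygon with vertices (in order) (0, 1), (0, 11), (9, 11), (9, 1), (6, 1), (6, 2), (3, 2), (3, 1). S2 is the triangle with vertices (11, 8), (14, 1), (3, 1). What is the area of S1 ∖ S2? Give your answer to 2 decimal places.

|S1| = 87, |S1∩S2| = 13.3214.
|S1 ∖ S2| = |S1| − |S1∩S2| = 87 − 13.3214 = 73.68.

73.68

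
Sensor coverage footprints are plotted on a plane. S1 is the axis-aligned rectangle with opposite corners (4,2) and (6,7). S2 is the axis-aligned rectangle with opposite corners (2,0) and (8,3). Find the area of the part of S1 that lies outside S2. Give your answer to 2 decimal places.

8.00

|S1∩S2|: x∈[4,6], y∈[2,3] → 2·1 = 2.
|S1| = 10.
|S1 ∖ S2| = |S1| − |S1∩S2| = 10 − 2 = 8.00.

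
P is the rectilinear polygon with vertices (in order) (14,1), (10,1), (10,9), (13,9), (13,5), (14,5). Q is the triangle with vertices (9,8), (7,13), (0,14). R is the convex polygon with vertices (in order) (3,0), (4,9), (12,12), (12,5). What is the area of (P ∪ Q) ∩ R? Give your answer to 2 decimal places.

11.64

|P ∪ Q| = 44.5.
|(P ∪ Q) ∩ R| = 11.64.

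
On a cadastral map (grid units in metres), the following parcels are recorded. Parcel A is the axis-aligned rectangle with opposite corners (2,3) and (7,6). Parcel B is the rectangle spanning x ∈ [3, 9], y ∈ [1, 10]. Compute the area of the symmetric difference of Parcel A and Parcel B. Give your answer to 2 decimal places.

45.00

|Parcel A∩Parcel B|: x∈[3,7], y∈[3,6] → 4·3 = 12.
|Parcel A △ Parcel B| = |Parcel A| + |Parcel B| − 2·|Parcel A∩Parcel B| = 15 + 54 − 24 = 45.00.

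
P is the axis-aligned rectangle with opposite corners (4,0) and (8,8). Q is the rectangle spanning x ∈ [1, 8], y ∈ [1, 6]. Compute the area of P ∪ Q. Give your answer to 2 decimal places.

By inclusion–exclusion:
Individual areas: |P| = 32, |Q| = 35.
|P∩Q|: x∈[4,8], y∈[1,6] → 4·5 = 20.
|P ∪ Q| = 67 − 20 = 47.00.

47.00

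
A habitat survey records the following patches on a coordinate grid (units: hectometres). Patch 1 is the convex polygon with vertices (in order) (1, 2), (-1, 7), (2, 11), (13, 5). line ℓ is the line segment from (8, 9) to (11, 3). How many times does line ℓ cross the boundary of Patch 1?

2

The segment meets the boundary at (10.333,4.333), (8.875,7.25).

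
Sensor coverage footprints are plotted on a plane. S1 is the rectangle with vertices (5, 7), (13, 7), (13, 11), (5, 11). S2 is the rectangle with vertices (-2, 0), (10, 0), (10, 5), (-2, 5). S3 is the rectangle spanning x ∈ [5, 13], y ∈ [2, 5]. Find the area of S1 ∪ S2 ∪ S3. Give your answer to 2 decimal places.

By inclusion–exclusion:
Individual areas: |S1| = 32, |S2| = 60, |S3| = 24.
|S1∩S2| = 0 (no overlap).
|S1∩S3| = 0 (no overlap).
|S2∩S3|: x∈[5,10], y∈[2,5] → 5·3 = 15.
|S1∩S2∩S3| = 0.
|S1 ∪ S2 ∪ S3| = 116 − 15 + 0 = 101.00.

101.00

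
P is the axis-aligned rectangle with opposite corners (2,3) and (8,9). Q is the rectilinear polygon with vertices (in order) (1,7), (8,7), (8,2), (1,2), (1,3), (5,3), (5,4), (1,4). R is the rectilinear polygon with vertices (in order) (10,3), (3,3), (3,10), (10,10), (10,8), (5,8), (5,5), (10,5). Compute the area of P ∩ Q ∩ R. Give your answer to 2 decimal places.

12.00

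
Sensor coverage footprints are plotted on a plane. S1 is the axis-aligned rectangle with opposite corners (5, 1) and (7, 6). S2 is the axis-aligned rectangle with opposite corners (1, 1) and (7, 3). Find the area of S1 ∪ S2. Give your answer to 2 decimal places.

By inclusion–exclusion:
Individual areas: |S1| = 10, |S2| = 12.
|S1∩S2|: x∈[5,7], y∈[1,3] → 2·2 = 4.
|S1 ∪ S2| = 22 − 4 = 18.00.

18.00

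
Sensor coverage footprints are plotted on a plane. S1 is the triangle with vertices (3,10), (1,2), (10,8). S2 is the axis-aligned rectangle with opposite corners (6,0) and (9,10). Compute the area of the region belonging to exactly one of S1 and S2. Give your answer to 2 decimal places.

|S1| = 30, |S2| = 30, |S1∩S2| = 7.1429.
|S1 △ S2| = |S1| + |S2| − 2·|S1∩S2| = 30 + 30 − 14.2857 = 45.71.

45.71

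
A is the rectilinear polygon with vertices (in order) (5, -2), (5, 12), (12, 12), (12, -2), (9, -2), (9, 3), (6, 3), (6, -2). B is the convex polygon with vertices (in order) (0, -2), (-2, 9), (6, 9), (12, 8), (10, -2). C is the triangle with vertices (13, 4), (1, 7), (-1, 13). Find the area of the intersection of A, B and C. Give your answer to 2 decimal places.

12.02

The intersection is the polygon with vertices (5.222,9), (11.405,5.025), (11.286,4.429), (5,6), (5,9).
By the shoelace formula its area is 12.02.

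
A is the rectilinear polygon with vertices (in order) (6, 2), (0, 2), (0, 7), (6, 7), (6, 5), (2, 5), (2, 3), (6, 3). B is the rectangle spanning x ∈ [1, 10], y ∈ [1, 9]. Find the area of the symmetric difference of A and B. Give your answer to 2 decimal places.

|A| = 22, |B| = 72, |A∩B| = 17.
|A △ B| = |A| + |B| − 2·|A∩B| = 22 + 72 − 34 = 60.00.

60.00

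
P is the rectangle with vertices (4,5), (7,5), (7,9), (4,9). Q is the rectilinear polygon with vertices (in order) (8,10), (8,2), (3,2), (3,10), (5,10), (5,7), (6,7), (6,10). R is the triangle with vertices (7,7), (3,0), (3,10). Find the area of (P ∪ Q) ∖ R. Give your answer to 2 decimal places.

|P ∪ Q| = 39.
|(P ∪ Q) ∩ R| = 18.8571.
|(P ∪ Q) ∖ R| = 39 − 18.8571 = 20.14.

20.14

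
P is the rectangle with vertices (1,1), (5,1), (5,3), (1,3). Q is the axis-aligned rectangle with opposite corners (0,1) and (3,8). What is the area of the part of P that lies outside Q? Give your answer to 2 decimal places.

|P∩Q|: x∈[1,3], y∈[1,3] → 2·2 = 4.
|P| = 8.
|P ∖ Q| = |P| − |P∩Q| = 8 − 4 = 4.00.

4.00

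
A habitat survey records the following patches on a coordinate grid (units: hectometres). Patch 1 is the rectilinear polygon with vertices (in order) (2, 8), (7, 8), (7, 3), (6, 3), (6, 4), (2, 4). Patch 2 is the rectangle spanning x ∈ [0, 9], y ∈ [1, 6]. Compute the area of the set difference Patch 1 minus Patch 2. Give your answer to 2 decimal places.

10.00

|Patch 1| = 21, |Patch 1∩Patch 2| = 11.
|Patch 1 ∖ Patch 2| = |Patch 1| − |Patch 1∩Patch 2| = 21 − 11 = 10.00.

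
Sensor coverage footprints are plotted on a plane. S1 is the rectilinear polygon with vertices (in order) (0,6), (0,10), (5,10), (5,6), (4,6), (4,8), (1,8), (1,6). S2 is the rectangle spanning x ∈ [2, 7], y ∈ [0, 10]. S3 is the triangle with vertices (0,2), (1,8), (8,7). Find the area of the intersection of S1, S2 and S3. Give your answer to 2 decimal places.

1.50

The intersection is the polygon with vertices (5,6), (4,6), (4,7.571), (5,7.429).
By the shoelace formula its area is 1.50.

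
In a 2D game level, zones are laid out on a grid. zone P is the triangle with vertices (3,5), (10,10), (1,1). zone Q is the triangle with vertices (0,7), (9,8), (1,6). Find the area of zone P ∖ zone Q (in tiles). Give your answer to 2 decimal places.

|zone P| = 9, |zone P∩zone Q| = 0.3058.
|zone P ∖ zone Q| = |zone P| − |zone P∩zone Q| = 9 − 0.3058 = 8.69.

8.69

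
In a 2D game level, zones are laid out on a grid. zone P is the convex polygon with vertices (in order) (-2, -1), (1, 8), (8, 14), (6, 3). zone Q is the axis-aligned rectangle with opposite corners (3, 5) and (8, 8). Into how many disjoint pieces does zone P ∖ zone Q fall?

zone P ∖ zone Q is a single connected region.

1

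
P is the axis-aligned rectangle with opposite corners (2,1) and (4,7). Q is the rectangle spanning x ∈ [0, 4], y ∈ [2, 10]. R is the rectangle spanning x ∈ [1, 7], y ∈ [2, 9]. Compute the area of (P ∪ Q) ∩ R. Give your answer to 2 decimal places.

The region (P ∪ Q) ∩ R is the polygon with vertices (1,2), (1,9), (4,9), (4,7), (4,2), (2,2).
By the shoelace formula its area is 21.00.

21.00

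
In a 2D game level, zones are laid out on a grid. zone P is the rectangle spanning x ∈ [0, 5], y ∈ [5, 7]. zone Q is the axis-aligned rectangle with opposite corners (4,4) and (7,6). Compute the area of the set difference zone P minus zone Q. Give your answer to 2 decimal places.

|zone P∩zone Q|: x∈[4,5], y∈[5,6] → 1·1 = 1.
|zone P| = 10.
|zone P ∖ zone Q| = |zone P| − |zone P∩zone Q| = 10 − 1 = 9.00.

9.00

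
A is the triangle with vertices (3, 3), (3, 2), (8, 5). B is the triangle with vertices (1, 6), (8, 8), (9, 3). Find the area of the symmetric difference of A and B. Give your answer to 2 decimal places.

|A| = 2.5, |B| = 18.5, |A∩B| = 0.3495.
|A △ B| = |A| + |B| − 2·|A∩B| = 2.5 + 18.5 − 0.6989 = 20.30.

20.30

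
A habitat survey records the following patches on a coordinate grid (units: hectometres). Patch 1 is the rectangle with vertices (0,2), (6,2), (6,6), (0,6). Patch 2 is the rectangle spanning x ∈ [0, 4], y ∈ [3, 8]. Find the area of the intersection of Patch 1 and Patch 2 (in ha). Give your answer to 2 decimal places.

12.00

|Patch 1∩Patch 2|: x∈[0,4], y∈[3,6] → 4·3 = 12.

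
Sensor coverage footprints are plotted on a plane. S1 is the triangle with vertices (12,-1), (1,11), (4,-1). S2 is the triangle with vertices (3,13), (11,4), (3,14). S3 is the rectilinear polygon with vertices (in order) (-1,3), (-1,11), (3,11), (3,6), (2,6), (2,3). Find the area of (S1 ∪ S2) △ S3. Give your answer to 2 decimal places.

71.61

|S1 ∪ S2| = 52.
|(S1 ∪ S2) ∩ S3| = 4.6932.
|(S1 ∪ S2) △ S3| = 52 + 29 − 9.3864 = 71.61.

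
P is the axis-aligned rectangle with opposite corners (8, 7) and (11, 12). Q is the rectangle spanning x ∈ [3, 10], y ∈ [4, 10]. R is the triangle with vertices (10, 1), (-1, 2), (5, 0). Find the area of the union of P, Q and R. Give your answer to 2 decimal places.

59.00

By inclusion–exclusion:
Individual areas: |P| = 15, |Q| = 42, |R| = 8.
|P∩Q|: x∈[8,10], y∈[7,10] → 2·3 = 6.
|P∩R| = 0.
|Q∩R| = 0.
|P∩Q∩R| = 0.
|P ∪ Q ∪ R| = 65 − 6 + 0 = 59.00.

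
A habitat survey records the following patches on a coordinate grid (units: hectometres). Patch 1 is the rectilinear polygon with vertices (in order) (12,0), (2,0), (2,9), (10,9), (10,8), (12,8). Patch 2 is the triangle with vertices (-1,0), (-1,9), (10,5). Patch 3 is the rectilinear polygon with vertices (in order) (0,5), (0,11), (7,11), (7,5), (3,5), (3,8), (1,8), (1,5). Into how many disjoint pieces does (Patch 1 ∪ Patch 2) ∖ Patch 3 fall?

(Patch 1 ∪ Patch 2) ∖ Patch 3 is a single connected region.

1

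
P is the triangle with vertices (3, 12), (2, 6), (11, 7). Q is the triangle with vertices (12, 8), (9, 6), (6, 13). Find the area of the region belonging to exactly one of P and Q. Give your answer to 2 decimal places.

34.45

|P| = 26.5, |Q| = 13.5, |P∩Q| = 2.7732.
|P △ Q| = |P| + |Q| − 2·|P∩Q| = 26.5 + 13.5 − 5.5464 = 34.45.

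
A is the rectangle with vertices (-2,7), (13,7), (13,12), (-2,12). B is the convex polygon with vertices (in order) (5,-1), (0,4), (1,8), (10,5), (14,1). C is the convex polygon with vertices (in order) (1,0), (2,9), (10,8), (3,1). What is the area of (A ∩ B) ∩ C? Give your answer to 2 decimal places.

The region (A ∩ B) ∩ C is the polygon with vertices (4,7), (1.778,7), (1.857,7.714).
By the shoelace formula its area is 0.79.

0.79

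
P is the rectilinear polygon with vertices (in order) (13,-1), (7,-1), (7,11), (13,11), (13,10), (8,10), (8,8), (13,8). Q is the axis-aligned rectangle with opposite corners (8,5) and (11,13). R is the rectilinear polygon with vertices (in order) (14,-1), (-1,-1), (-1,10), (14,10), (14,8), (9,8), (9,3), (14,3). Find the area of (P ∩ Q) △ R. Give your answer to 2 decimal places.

|P ∩ Q| = 12.
|(P ∩ Q) ∩ R| = 3.
|(P ∩ Q) △ R| = 12 + 140 − 6 = 146.00.

146.00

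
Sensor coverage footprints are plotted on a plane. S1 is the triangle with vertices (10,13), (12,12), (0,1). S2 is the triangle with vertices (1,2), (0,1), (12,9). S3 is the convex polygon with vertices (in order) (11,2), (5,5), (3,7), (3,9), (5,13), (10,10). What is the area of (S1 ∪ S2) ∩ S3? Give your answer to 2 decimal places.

9.55

|S1 ∪ S2| = 18.9459.
|(S1 ∪ S2) ∩ S3| = 9.55.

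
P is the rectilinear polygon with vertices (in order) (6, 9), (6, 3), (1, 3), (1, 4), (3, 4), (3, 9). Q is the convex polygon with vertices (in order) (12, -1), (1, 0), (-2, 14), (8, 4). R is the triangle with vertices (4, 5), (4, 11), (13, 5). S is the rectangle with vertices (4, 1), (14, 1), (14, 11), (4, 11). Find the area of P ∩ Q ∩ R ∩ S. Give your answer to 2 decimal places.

The intersection is the polygon with vertices (6,5), (4,5), (4,8), (6,6).
By the shoelace formula its area is 4.00.

4.00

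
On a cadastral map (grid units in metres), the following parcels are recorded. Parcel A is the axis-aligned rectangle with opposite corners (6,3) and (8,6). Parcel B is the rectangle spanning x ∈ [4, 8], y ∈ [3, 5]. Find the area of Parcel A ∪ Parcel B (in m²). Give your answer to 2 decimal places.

10.00

By inclusion–exclusion:
Individual areas: |Parcel A| = 6, |Parcel B| = 8.
|Parcel A∩Parcel B|: x∈[6,8], y∈[3,5] → 2·2 = 4.
|Parcel A ∪ Parcel B| = 14 − 4 = 10.00.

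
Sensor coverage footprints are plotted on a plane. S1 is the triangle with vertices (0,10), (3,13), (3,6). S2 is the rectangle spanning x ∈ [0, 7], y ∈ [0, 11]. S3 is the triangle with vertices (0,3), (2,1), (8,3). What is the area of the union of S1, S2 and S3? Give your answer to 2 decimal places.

By inclusion–exclusion:
Individual areas: |S1| = 10.5, |S2| = 77, |S3| = 8.
|S1∩S2| = 8.5.
|S1∩S3| = 0.
|S2∩S3| = 7.8333.
|S1∩S2∩S3| = 0.
|S1 ∪ S2 ∪ S3| = 95.5 − 16.3333 + 0 = 79.17.

79.17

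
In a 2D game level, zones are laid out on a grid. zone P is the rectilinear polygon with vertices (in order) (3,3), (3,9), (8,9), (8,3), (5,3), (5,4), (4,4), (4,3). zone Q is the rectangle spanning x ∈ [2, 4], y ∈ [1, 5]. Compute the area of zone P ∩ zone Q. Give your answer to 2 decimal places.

The intersection is the polygon with vertices (3,5), (4,5), (4,4), (4,3), (3,3).
By the shoelace formula its area is 2.00.

2.00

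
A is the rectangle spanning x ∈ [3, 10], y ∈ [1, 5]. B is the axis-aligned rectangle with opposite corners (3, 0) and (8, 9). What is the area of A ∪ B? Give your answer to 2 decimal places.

By inclusion–exclusion:
Individual areas: |A| = 28, |B| = 45.
|A∩B|: x∈[3,8], y∈[1,5] → 5·4 = 20.
|A ∪ B| = 73 − 20 = 53.00.

53.00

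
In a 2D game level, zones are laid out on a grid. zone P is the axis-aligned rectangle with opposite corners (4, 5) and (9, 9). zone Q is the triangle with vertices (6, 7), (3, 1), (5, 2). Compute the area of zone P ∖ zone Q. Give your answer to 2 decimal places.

19.40

|zone P| = 20, |zone P∩zone Q| = 0.6.
|zone P ∖ zone Q| = |zone P| − |zone P∩zone Q| = 20 − 0.6 = 19.40.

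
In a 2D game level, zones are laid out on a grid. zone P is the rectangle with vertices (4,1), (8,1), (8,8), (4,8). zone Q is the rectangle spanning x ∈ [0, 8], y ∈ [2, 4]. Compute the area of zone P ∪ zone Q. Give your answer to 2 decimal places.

36.00

By inclusion–exclusion:
Individual areas: |zone P| = 28, |zone Q| = 16.
|zone P∩zone Q|: x∈[4,8], y∈[2,4] → 4·2 = 8.
|zone P ∪ zone Q| = 44 − 8 = 36.00.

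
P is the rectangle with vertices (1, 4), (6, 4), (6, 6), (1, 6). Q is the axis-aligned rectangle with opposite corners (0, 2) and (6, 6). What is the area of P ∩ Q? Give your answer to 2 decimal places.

|P∩Q|: x∈[1,6], y∈[4,6] → 5·2 = 10.

10.00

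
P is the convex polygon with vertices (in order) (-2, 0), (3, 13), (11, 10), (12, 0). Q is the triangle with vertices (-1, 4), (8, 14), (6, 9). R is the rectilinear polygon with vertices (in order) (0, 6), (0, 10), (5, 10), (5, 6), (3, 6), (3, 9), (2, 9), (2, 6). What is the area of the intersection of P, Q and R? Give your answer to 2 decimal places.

4.55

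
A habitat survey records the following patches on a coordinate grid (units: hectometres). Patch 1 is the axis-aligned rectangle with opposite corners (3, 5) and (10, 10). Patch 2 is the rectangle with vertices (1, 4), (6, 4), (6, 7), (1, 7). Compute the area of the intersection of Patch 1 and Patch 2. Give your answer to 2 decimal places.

6.00

|Patch 1∩Patch 2|: x∈[3,6], y∈[5,7] → 3·2 = 6.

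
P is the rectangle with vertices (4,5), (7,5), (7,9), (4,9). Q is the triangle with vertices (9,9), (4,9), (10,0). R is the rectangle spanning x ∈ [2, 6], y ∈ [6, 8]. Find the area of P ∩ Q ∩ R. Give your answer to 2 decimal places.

1.33

The intersection is the polygon with vertices (4.667,8), (6,8), (6,6).
By the shoelace formula its area is 1.33.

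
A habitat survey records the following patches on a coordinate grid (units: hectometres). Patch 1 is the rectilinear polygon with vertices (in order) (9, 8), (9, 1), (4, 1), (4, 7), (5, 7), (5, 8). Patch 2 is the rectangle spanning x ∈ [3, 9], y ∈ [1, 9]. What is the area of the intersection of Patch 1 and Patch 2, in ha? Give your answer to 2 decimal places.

34.00

The intersection is the polygon with vertices (9,1), (4,1), (4,7), (5,7), (5,8), (9,8).
By the shoelace formula its area is 34.00.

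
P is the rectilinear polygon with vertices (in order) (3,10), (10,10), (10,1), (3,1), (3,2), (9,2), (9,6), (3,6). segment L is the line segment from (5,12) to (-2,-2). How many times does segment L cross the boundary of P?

The segment meets the boundary at (3,8), (4,10).

2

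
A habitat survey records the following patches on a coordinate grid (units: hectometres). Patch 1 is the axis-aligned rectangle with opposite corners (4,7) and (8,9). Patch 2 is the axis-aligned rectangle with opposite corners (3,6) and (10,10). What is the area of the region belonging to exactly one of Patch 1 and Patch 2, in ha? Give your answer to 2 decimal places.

20.00

|Patch 1∩Patch 2|: x∈[4,8], y∈[7,9] → 4·2 = 8.
|Patch 1 △ Patch 2| = |Patch 1| + |Patch 2| − 2·|Patch 1∩Patch 2| = 8 + 28 − 16 = 20.00.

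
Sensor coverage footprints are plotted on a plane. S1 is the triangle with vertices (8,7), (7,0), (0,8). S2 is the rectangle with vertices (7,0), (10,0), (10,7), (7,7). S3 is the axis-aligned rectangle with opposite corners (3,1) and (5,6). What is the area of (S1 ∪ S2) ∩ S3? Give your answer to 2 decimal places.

The region (S1 ∪ S2) ∩ S3 is the polygon with vertices (3,4.571), (3,6), (5,6), (5,2.286).
By the shoelace formula its area is 5.14.

5.14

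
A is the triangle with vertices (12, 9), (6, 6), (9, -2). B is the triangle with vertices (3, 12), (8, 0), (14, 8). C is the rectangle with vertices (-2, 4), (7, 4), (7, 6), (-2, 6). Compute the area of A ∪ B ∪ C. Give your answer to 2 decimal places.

By inclusion–exclusion:
Individual areas: |A| = 28.5, |B| = 56, |C| = 18.
|A∩B| = 24.6963.
|A∩C| = 1.25.
|B∩C| = 2.1667.
|A∩B∩C| = 1.25.
|A ∪ B ∪ C| = 102.5 − 28.113 + 1.25 = 75.64.

75.64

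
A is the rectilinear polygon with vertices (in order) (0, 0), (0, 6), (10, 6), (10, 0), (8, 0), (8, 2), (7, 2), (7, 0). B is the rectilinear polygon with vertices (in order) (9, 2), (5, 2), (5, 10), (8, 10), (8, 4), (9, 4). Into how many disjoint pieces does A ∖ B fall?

2

A ∖ B splits into 2 disjoint pieces (area 34, area 10).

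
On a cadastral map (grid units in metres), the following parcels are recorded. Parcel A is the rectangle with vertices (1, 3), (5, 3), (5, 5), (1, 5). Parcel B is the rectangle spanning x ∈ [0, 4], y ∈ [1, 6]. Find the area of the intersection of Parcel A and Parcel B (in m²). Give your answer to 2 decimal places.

|Parcel A∩Parcel B|: x∈[1,4], y∈[3,5] → 3·2 = 6.

6.00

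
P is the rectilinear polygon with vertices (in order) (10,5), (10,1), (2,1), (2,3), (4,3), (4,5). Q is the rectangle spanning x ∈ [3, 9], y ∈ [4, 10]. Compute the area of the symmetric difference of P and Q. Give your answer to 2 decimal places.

54.00

|P| = 28, |Q| = 36, |P∩Q| = 5.
|P △ Q| = |P| + |Q| − 2·|P∩Q| = 28 + 36 − 10 = 54.00.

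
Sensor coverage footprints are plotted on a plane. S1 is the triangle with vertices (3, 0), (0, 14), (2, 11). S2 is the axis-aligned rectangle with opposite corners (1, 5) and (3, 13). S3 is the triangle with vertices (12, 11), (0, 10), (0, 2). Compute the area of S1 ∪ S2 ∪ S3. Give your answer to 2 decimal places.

By inclusion–exclusion:
Individual areas: |S1| = 9.5, |S2| = 16, |S3| = 48.
|S1∩S2| = 6.3745.
|S1∩S3| = 5.4209.
|S2∩S3| = 10.3333.
|S1∩S2∩S3| = 4.7181.
|S1 ∪ S2 ∪ S3| = 73.5 − 22.1287 + 4.7181 = 56.09.

56.09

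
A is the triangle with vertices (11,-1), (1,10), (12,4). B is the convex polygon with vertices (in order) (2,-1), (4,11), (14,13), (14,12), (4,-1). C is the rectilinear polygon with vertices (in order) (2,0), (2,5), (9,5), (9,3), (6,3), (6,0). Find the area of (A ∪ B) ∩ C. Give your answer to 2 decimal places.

22.07

|A ∪ B| = 95.3259.
|(A ∪ B) ∩ C| = 22.07.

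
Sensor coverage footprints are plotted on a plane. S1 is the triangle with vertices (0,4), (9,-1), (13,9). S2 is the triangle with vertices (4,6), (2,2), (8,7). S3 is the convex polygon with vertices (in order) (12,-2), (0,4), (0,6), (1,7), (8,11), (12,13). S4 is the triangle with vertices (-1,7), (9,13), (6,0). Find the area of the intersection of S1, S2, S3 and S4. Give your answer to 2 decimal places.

5.66

The intersection is the polygon with vertices (7.429,6.857), (7.592,6.898), (7.524,6.603), (3.091,2.909), (2.667,3.333), (3.714,5.429).
By the shoelace formula its area is 5.66.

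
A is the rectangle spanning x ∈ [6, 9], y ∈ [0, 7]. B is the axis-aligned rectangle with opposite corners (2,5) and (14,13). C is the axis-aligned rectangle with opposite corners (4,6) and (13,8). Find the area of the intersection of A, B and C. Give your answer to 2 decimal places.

3.00

The intersection is the polygon with vertices (9,7), (9,6), (6,6), (6,7).
By the shoelace formula its area is 3.00.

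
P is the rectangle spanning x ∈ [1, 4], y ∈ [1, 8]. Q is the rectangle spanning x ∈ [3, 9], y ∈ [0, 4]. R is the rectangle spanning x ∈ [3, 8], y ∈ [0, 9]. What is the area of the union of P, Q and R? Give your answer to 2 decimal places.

By inclusion–exclusion:
Individual areas: |P| = 21, |Q| = 24, |R| = 45.
|P∩Q|: x∈[3,4], y∈[1,4] → 1·3 = 3.
|P∩R|: x∈[3,4], y∈[1,8] → 1·7 = 7.
|Q∩R|: x∈[3,8], y∈[0,4] → 5·4 = 20.
|P∩Q∩R| = 3.
|P ∪ Q ∪ R| = 90 − 30 + 3 = 63.00.

63.00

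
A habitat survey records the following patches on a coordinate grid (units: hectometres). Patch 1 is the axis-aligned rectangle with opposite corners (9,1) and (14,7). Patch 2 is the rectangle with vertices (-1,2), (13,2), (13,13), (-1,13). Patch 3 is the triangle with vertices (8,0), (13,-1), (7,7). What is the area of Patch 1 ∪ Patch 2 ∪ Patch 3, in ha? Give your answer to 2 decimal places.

171.29

By inclusion–exclusion:
Individual areas: |Patch 1| = 30, |Patch 2| = 154, |Patch 3| = 17.
|Patch 1∩Patch 2|: x∈[9,13], y∈[2,7] → 4·5 = 20.
|Patch 1∩Patch 3| = 4.1667.
|Patch 2∩Patch 3| = 7.5893.
|Patch 1∩Patch 2∩Patch 3| = 2.0417.
|Patch 1 ∪ Patch 2 ∪ Patch 3| = 201 − 31.756 + 2.0417 = 171.29.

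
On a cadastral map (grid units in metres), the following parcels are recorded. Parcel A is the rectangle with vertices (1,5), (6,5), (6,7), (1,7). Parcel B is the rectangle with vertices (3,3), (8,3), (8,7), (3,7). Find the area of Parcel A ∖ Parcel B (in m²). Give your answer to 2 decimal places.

|Parcel A∩Parcel B|: x∈[3,6], y∈[5,7] → 3·2 = 6.
|Parcel A| = 10.
|Parcel A ∖ Parcel B| = |Parcel A| − |Parcel A∩Parcel B| = 10 − 6 = 4.00.

4.00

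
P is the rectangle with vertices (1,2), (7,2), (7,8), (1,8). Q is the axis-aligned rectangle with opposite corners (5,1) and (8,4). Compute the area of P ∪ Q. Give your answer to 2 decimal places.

By inclusion–exclusion:
Individual areas: |P| = 36, |Q| = 9.
|P∩Q|: x∈[5,7], y∈[2,4] → 2·2 = 4.
|P ∪ Q| = 45 − 4 = 41.00.

41.00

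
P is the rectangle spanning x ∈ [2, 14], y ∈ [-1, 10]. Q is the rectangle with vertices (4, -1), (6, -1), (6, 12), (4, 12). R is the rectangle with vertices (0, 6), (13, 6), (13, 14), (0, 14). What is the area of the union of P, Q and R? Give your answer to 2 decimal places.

By inclusion–exclusion:
Individual areas: |P| = 132, |Q| = 26, |R| = 104.
|P∩Q|: x∈[4,6], y∈[-1,10] → 2·11 = 22.
|P∩R|: x∈[2,13], y∈[6,10] → 11·4 = 44.
|Q∩R|: x∈[4,6], y∈[6,12] → 2·6 = 12.
|P∩Q∩R| = 8.
|P ∪ Q ∪ R| = 262 − 78 + 8 = 192.00.

192.00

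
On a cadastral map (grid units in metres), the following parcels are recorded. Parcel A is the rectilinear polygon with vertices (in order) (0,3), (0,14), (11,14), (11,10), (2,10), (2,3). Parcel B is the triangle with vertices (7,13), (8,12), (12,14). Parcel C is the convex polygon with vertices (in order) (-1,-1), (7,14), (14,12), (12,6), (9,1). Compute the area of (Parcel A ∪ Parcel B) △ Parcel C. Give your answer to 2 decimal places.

135.28

|Parcel A ∪ Parcel B| = 58.15.
|(Parcel A ∪ Parcel B) ∩ Parcel C| = 18.6851.
|(Parcel A ∪ Parcel B) △ Parcel C| = 58.15 + 114.5 − 37.3702 = 135.28.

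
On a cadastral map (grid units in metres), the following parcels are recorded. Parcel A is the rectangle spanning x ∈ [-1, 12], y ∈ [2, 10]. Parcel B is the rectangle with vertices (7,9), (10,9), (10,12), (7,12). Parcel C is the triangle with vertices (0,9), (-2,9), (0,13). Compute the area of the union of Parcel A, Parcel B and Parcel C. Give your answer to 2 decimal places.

113.00

By inclusion–exclusion:
Individual areas: |Parcel A| = 104, |Parcel B| = 9, |Parcel C| = 4.
|Parcel A∩Parcel B|: x∈[7,10], y∈[9,10] → 3·1 = 3.
|Parcel A∩Parcel C| = 1.
|Parcel B∩Parcel C| = 0.
|Parcel A∩Parcel B∩Parcel C| = 0.
|Parcel A ∪ Parcel B ∪ Parcel C| = 117 − 4 + 0 = 113.00.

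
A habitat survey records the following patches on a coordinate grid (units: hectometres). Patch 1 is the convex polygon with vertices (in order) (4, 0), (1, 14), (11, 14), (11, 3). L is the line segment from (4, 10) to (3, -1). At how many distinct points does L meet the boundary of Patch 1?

The segment meets the boundary at (3.362,2.979).

1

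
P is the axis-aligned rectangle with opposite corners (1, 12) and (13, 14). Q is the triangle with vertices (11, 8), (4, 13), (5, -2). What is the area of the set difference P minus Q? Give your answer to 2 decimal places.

23.33

|P| = 24, |P∩Q| = 0.6667.
|P ∖ Q| = |P| − |P∩Q| = 24 − 0.6667 = 23.33.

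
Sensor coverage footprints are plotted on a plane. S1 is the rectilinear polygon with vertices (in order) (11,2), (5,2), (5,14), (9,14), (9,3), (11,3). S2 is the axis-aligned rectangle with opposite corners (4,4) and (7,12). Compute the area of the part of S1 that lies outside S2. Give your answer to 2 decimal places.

|S1| = 50, |S1∩S2| = 16.
|S1 ∖ S2| = |S1| − |S1∩S2| = 50 − 16 = 34.00.

34.00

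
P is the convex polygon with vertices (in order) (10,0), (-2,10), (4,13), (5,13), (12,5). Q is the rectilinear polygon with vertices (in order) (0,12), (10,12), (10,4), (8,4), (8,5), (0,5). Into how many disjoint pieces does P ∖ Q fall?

3

P ∖ Q splits into 3 disjoint pieces (area 20.2857, area 2.6667, area 2.4375).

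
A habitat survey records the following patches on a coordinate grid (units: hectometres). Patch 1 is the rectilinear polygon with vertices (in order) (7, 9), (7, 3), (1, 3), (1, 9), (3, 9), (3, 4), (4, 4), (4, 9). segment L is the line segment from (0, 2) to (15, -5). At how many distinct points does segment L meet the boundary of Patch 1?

0

The segment lies entirely outside Patch 1 and never meets its boundary.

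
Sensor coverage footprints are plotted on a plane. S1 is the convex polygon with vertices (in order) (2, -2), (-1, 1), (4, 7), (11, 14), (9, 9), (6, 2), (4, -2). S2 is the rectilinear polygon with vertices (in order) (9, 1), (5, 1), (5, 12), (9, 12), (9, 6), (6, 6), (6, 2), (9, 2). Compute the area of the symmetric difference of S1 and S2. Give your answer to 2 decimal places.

53.86

|S1| = 59.5, |S2| = 32, |S1∩S2| = 18.8214.
|S1 △ S2| = |S1| + |S2| − 2·|S1∩S2| = 59.5 + 32 − 37.6429 = 53.86.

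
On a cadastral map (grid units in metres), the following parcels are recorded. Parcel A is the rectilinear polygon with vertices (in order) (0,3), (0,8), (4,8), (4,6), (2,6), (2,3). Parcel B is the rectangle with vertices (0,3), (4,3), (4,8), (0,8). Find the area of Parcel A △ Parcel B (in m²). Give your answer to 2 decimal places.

6.00

|Parcel A| = 14, |Parcel B| = 20, |Parcel A∩Parcel B| = 14.
|Parcel A △ Parcel B| = |Parcel A| + |Parcel B| − 2·|Parcel A∩Parcel B| = 14 + 20 − 28 = 6.00.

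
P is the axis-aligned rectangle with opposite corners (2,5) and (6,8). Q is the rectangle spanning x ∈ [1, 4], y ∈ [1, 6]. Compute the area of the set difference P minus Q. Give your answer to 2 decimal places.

10.00

|P∩Q|: x∈[2,4], y∈[5,6] → 2·1 = 2.
|P| = 12.
|P ∖ Q| = |P| − |P∩Q| = 12 − 2 = 10.00.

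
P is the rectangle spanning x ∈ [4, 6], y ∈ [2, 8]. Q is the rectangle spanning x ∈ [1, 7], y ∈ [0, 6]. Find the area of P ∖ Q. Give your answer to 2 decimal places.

4.00

|P∩Q|: x∈[4,6], y∈[2,6] → 2·4 = 8.
|P| = 12.
|P ∖ Q| = |P| − |P∩Q| = 12 − 8 = 4.00.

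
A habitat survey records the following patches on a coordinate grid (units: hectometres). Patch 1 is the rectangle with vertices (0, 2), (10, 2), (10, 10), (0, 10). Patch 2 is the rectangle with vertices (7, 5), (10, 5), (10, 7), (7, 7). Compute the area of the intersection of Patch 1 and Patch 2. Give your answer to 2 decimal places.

6.00

|Patch 1∩Patch 2|: x∈[7,10], y∈[5,7] → 3·2 = 6.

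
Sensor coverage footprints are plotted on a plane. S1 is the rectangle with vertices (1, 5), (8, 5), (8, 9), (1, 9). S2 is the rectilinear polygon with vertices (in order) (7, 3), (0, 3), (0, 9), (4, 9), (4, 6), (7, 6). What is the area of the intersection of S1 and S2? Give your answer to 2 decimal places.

15.00

The intersection is the polygon with vertices (4,9), (4,6), (7,6), (7,5), (1,5), (1,9).
By the shoelace formula its area is 15.00.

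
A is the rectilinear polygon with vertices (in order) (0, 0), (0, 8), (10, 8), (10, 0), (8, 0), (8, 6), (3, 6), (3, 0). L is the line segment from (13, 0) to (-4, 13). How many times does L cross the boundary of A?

4

The segment meets the boundary at (2.538,8), (5.154,6), (8,3.824), (10,2.294).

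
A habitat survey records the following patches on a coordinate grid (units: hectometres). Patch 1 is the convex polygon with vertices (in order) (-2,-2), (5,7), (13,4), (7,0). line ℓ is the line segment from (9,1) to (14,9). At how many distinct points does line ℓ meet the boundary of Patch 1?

2

The segment meets the boundary at (11.278,4.646), (9.357,1.571).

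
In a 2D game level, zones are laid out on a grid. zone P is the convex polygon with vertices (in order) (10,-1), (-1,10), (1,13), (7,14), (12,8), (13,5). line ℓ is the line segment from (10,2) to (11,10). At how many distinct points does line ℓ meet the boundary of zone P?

1

The segment meets the boundary at (10.913,9.304).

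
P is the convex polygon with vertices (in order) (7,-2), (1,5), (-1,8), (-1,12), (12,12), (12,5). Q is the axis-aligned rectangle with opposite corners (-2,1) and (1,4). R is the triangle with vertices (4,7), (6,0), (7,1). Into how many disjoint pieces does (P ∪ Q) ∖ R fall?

(P ∪ Q) ∖ R splits into 2 disjoint pieces (area 122, area 9).

2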